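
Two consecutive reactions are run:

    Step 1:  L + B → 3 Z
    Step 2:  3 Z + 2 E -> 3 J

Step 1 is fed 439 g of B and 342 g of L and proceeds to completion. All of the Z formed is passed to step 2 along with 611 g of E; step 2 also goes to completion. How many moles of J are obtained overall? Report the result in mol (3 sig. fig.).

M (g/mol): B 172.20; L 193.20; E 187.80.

4.88 mol

Step 1:
n(B) = 439.0 / 172.20 = 2.549 mol
n(L) = 342.0 / 193.20 = 1.770 mol
n/ν for B = 2.549/1 = 2.549
n/ν for L = 1.770/1 = 1.770
Smallest n/ν is L → limiting reagent.
n(Z) produced = (3/1) × 1.770 = 5.310 mol
Step 2:
n(Z) available = 5.310 mol
n(E) = 611.0 / 187.80 = 3.253 mol
n/ν for Z = 5.310/3 = 1.770
n/ν for E = 3.253/2 = 1.627
Smallest n/ν is E → limiting reagent.
n(J) = (3/2) × 3.253 = 4.880 mol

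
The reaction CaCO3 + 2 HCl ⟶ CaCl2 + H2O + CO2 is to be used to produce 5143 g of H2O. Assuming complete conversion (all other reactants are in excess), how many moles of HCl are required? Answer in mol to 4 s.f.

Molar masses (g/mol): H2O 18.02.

n(H2O) = 5143 / 18.02 = 285.4 mol
n(HCl) = (2/1) × 285.4 = 570.8 mol

570.8 mol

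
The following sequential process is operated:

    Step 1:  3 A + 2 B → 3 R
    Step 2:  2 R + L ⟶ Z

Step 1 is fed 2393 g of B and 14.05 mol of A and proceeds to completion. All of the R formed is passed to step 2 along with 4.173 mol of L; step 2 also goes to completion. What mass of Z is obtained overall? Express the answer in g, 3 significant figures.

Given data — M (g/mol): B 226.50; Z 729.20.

3040 g

Step 1:
n(B) = 2393 / 226.50 = 10.57 mol
n(A) = 14.05 mol
n/ν for B = 10.57/2 = 5.285
n/ν for A = 14.05/3 = 4.683
Smallest n/ν is A → limiting reagent.
n(R) produced = (3/3) × 14.05 = 14.05 mol
Step 2:
n(R) available = 14.05 mol
n(L) = 4.173 mol
n/ν for R = 14.05/2 = 7.025
n/ν for L = 4.173/1 = 4.173
Smallest n/ν is L → limiting reagent.
n(Z) = (1/1) × 4.173 = 4.173 mol
mass = 4.173 × 729.20 = 3043 g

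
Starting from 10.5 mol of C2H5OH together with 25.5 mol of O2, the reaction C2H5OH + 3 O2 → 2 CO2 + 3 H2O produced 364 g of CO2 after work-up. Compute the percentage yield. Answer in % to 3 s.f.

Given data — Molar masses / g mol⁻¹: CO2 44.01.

48.7 %

n(C2H5OH) = 10.50 mol
n(O2) = 25.50 mol
n/ν for C2H5OH = 10.50/1 = 10.50
n/ν for O2 = 25.50/3 = 8.500
Smallest n/ν is O2 → limiting reagent.
theoretical n(CO2) = (2/3) × 25.50 = 17.00 mol → 748.2 g
% yield = 364 / 748.2 × 100 = 48.65 %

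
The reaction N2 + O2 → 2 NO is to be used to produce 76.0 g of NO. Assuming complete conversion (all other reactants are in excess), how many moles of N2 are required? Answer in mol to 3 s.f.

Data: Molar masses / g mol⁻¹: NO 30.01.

1.27 mol

n(NO) = 76.0 / 30.01 = 2.532 mol
n(N2) = (1/2) × 2.532 = 1.266 mol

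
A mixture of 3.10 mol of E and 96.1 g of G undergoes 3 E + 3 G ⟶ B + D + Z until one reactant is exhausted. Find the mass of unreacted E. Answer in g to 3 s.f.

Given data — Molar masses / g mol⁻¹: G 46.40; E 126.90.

n(E) = 3.100 mol
n(G) = 96.10 / 46.40 = 2.071 mol
n/ν → E: 1.033, G: 0.6903; G is limiting.
E consumed = (3/3) × 2.071 = 2.071 mol
E remaining = 3.100 − 2.071 = 1.029 mol
mass = 1.029 × 126.90 = 130.6 g

131 g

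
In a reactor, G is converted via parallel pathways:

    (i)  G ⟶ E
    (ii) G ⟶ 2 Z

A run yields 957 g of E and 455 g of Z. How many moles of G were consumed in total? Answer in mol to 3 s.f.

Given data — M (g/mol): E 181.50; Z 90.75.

7.78 mol

n(E) = 957 / 181.50 = 5.273 mol
n(Z) = 455 / 90.75 = 5.014 mol
n(G) via (i) = (1/1)×5.273 = 5.273 mol
n(G) via (ii) = (1/2)×5.014 = 2.507 mol
total n(G) = 5.273 + 2.507 = 7.780 mol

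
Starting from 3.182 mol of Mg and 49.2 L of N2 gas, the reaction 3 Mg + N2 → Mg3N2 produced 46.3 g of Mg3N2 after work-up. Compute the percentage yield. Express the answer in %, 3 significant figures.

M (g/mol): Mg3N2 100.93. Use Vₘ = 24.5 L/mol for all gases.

43.2 %

n(Mg) = 3.182 mol
n(N2) = 49.20 / 24.5 = 2.008 mol
n/ν for Mg = 3.182/3 = 1.061
n/ν for N2 = 2.008/1 = 2.008
Smallest n/ν is Mg → limiting reagent.
theoretical n(Mg3N2) = (1/3) × 3.182 = 1.061 mol → 107.1 g
% yield = 46.3 / 107.1 × 100 = 43.23 %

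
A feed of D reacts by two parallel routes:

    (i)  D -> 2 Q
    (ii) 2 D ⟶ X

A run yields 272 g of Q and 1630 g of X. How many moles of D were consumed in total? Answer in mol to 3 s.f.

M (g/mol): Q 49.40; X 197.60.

19.3 mol

n(Q) = 272 / 49.40 = 5.506 mol
n(X) = 1630 / 197.60 = 8.249 mol
n(D) via (i) = (1/2)×5.506 = 2.753 mol
n(D) via (ii) = (2/1)×8.249 = 16.50 mol
total n(D) = 2.753 + 16.50 = 19.25 mol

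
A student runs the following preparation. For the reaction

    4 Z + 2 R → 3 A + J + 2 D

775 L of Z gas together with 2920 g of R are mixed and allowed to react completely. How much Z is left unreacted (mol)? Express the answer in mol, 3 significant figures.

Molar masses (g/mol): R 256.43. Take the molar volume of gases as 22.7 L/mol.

n(Z) = 775.0 / 22.7 = 34.14 mol
n(R) = 2920 / 256.43 = 11.39 mol
n/ν → Z: 8.535, R: 5.695; R is limiting.
Z consumed = (4/2) × 11.39 = 22.78 mol
Z remaining = 34.14 − 22.78 = 11.36 mol

11.4 mol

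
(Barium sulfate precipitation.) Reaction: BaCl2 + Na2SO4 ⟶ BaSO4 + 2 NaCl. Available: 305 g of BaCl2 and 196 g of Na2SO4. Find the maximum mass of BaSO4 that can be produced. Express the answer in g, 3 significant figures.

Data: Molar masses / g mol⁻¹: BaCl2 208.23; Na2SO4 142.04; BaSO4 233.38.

n(BaCl2) = 305.0 / 208.23 = 1.465 mol
n(Na2SO4) = 196.0 / 142.04 = 1.380 mol
n/ν for BaCl2 = 1.465/1 = 1.465
n/ν for Na2SO4 = 1.380/1 = 1.380
Smallest n/ν is Na2SO4 → limiting reagent.
n(BaSO4) = (1/1) × 1.380 = 1.380 mol
mass = 1.380 × 233.38 = 322.1 g

322 g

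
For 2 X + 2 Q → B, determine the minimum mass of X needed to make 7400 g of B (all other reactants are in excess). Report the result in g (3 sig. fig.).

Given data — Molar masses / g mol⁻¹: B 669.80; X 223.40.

n(B) = 7400 / 669.80 = 11.05 mol
n(X) = (2/1) × 11.05 = 22.10 mol
mass = 22.10 × 223.40 = 4937 g

4940 g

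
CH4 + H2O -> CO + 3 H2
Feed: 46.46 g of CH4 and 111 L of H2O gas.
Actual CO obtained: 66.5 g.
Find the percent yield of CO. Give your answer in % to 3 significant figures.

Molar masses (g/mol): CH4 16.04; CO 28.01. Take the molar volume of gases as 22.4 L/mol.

n(CH4) = 46.46 / 16.04 = 2.897 mol
n(H2O) = 111.0 / 22.4 = 4.955 mol
n/ν → CH4: 2.897, H2O: 4.955; CH4 is limiting.
theoretical n(CO) = (1/1) × 2.897 = 2.897 mol → 81.14 g
% yield = 66.5 / 81.14 × 100 = 81.96 %

82.0 %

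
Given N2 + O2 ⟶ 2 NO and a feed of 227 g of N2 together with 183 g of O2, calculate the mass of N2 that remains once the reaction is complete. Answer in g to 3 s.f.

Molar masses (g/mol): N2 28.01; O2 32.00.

n(N2) = 227.0 / 28.01 = 8.104 mol
n(O2) = 183.0 / 32.00 = 5.719 mol
n/ν for N2 = 8.104/1 = 8.104
n/ν for O2 = 5.719/1 = 5.719
Smallest n/ν is O2 → limiting reagent.
N2 consumed = (1/1) × 5.719 = 5.719 mol
N2 remaining = 8.104 − 5.719 = 2.385 mol
mass = 2.385 × 28.01 = 66.80 g

66.8 g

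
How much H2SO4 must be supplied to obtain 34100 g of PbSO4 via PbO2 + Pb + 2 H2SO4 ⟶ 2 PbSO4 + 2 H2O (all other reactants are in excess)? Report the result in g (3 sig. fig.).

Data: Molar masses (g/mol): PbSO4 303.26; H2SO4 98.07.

n(PbSO4) = 34100 / 303.26 = 112.4 mol
n(H2SO4) = (2/2) × 112.4 = 112.4 mol
mass = 112.4 × 98.07 = 11020 g

11000 g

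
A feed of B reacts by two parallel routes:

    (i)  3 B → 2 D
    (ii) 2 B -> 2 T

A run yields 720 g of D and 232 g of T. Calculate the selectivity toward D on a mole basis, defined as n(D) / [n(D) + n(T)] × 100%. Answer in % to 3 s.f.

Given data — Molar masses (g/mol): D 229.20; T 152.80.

n(D) = 720 / 229.20 = 3.141 mol
n(T) = 232 / 152.80 = 1.518 mol
selectivity = 3.141/(3.141+1.518) × 100 = 67.42 %

67.4 %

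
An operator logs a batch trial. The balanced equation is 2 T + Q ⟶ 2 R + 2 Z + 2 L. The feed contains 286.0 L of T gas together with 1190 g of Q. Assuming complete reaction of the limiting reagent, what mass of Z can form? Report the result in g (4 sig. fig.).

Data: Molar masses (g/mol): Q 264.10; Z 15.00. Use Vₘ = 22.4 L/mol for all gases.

n(T) = 286.0 / 22.4 = 12.77 mol
n(Q) = 1190 / 264.10 = 4.506 mol
n/ν for T = 12.77/2 = 6.385
n/ν for Q = 4.506/1 = 4.506
Smallest n/ν is Q → limiting reagent.
n(Z) = (2/1) × 4.506 = 9.012 mol
mass = 9.012 × 15.00 = 135.2 g

135.2 g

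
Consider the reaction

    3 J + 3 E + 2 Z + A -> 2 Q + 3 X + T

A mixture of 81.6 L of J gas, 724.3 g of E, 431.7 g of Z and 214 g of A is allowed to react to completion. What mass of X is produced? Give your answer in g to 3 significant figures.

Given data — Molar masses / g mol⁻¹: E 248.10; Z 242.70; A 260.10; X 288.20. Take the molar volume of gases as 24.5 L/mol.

711 g

n(J) = 81.60 / 24.5 = 3.331 mol
n(E) = 724.3 / 248.10 = 2.919 mol
n(Z) = 431.7 / 242.70 = 1.779 mol
n(A) = 214.0 / 260.10 = 0.8228 mol
n/ν for J = 3.331/3 = 1.110
n/ν for E = 2.919/3 = 0.9730
n/ν for Z = 1.779/2 = 0.8895
n/ν for A = 0.8228/1 = 0.8228
Smallest n/ν is A → limiting reagent.
n(X) = (3/1) × 0.8228 = 2.468 mol
mass = 2.468 × 288.20 = 711.3 g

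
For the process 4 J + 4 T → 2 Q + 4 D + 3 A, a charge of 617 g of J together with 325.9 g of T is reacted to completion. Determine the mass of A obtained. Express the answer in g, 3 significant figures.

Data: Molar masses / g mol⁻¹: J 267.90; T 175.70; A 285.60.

397 g

n(J) = 617.0 / 267.90 = 2.303 mol
n(T) = 325.9 / 175.70 = 1.855 mol
n/ν for J = 2.303/4 = 0.5758
n/ν for T = 1.855/4 = 0.4638
Smallest n/ν is T → limiting reagent.
n(A) = (3/4) × 1.855 = 1.391 mol
mass = 1.391 × 285.60 = 397.3 g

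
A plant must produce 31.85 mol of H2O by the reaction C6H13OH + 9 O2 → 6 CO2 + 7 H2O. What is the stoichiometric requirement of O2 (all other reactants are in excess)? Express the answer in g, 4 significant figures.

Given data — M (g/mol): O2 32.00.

1310 g

n(H2O) = 31.85 mol
n(O2) = (9/7) × 31.85 = 40.95 mol
mass = 40.95 × 32.00 = 1310 g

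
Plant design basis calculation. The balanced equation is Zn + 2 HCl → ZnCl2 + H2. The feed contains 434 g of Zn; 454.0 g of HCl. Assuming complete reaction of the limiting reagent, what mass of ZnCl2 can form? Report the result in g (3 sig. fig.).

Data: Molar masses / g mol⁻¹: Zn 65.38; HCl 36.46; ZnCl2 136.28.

848 g

n(Zn) = 434.0 / 65.38 = 6.638 mol
n(HCl) = 454.0 / 36.46 = 12.45 mol
n/ν → Zn: 6.638, HCl: 6.225; HCl is limiting.
n(ZnCl2) = (1/2) × 12.45 = 6.225 mol
mass = 6.225 × 136.28 = 848.3 g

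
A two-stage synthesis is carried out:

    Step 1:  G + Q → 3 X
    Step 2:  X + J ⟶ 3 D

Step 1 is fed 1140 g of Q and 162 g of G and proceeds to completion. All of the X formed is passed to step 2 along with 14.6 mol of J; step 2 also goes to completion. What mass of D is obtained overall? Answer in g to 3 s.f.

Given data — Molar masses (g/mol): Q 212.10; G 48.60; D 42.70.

1280 g

Step 1:
n(Q) = 1140 / 212.10 = 5.375 mol
n(G) = 162.0 / 48.60 = 3.333 mol
n/ν for Q = 5.375/1 = 5.375
n/ν for G = 3.333/1 = 3.333
Smallest n/ν is G → limiting reagent.
n(X) produced = (3/1) × 3.333 = 9.999 mol
Step 2:
n(X) available = 9.999 mol
n(J) = 14.60 mol
n/ν for X = 9.999/1 = 9.999
n/ν for J = 14.60/1 = 14.60
Smallest n/ν is X → limiting reagent.
n(D) = (3/1) × 9.999 = 30.00 mol
mass = 30.00 × 42.70 = 1281 g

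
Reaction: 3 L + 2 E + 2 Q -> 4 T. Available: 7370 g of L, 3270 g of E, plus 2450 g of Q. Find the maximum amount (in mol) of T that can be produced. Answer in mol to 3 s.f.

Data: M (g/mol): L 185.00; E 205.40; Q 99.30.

31.8 mol

n(L) = 7370 / 185.00 = 39.84 mol
n(E) = 3270 / 205.40 = 15.92 mol
n(Q) = 2450 / 99.30 = 24.67 mol
n/ν for L = 39.84/3 = 13.28
n/ν for E = 15.92/2 = 7.960
n/ν for Q = 24.67/2 = 12.34
Smallest n/ν is E → limiting reagent.
n(T) = (4/2) × 15.92 = 31.84 mol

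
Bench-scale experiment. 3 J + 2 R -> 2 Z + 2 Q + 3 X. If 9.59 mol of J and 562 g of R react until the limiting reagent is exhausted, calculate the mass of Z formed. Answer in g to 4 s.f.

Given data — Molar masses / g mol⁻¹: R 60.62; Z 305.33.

n(J) = 9.590 mol
n(R) = 562.0 / 60.62 = 9.271 mol
n/ν → J: 3.197, R: 4.636; J is limiting.
n(Z) = (2/3) × 9.590 = 6.393 mol
mass = 6.393 × 305.33 = 1952 g

1952 g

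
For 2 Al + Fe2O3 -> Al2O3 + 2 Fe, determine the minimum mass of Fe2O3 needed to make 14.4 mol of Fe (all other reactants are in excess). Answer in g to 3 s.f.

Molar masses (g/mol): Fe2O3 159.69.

n(Fe) = 14.40 mol
n(Fe2O3) = (1/2) × 14.40 = 7.200 mol
mass = 7.200 × 159.69 = 1150 g

1150 g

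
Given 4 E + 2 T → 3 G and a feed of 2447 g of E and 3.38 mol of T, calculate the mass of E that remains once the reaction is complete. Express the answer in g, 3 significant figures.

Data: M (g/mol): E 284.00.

527 g

n(E) = 2447 / 284.00 = 8.616 mol
n(T) = 3.380 mol
n/ν for E = 8.616/4 = 2.154
n/ν for T = 3.380/2 = 1.690
Smallest n/ν is T → limiting reagent.
E consumed = (4/2) × 3.380 = 6.760 mol
E remaining = 8.616 − 6.760 = 1.856 mol
mass = 1.856 × 284.00 = 527.1 g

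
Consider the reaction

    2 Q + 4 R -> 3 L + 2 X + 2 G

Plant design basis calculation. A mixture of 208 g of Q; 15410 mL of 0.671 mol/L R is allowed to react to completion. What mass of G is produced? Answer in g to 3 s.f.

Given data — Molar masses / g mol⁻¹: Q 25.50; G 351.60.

n(Q) = 208.0 / 25.50 = 8.157 mol
n(R) = 0.671 × 15410/1000 = 10.34 mol
n/ν for Q = 8.157/2 = 4.079
n/ν for R = 10.34/4 = 2.585
Smallest n/ν is R → limiting reagent.
n(G) = (2/4) × 10.34 = 5.170 mol
mass = 5.170 × 351.60 = 1818 g

1820 g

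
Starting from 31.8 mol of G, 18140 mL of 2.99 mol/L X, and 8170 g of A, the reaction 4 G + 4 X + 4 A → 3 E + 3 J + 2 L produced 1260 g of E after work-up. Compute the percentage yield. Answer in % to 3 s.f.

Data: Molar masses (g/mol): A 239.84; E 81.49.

64.8 %

n(G) = 31.80 mol
n(X) = 2.99 × 18140/1000 = 54.24 mol
n(A) = 8170 / 239.84 = 34.06 mol
n/ν → G: 7.950, X: 13.56, A: 8.515; G is limiting.
theoretical n(E) = (3/4) × 31.80 = 23.85 mol → 1944 g
% yield = 1260 / 1944 × 100 = 64.81 %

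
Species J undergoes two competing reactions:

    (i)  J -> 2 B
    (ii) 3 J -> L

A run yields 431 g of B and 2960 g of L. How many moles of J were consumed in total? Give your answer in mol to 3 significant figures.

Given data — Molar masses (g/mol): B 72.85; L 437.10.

23.3 mol

n(B) = 431 / 72.85 = 5.916 mol
n(L) = 2960 / 437.10 = 6.772 mol
n(J) via (i) = (1/2)×5.916 = 2.958 mol
n(J) via (ii) = (3/1)×6.772 = 20.32 mol
total n(J) = 2.958 + 20.32 = 23.28 mol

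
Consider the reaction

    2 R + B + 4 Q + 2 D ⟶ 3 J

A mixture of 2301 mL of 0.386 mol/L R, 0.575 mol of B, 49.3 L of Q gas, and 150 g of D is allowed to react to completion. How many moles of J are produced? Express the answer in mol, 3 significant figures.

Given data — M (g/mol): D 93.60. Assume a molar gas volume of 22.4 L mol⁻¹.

1.33 mol

n(R) = 0.386 × 2301/1000 = 0.8882 mol
n(B) = 0.5750 mol
n(Q) = 49.30 / 22.4 = 2.201 mol
n(D) = 150.0 / 93.60 = 1.603 mol
n/ν for R = 0.8882/2 = 0.4441
n/ν for B = 0.5750/1 = 0.5750
n/ν for Q = 2.201/4 = 0.5503
n/ν for D = 1.603/2 = 0.8015
Smallest n/ν is R → limiting reagent.
n(J) = (3/2) × 0.8882 = 1.332 mol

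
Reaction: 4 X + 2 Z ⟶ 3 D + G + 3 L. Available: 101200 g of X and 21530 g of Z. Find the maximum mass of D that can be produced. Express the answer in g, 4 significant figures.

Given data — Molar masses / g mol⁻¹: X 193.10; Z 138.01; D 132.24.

n(X) = 101200 / 193.10 = 524.1 mol
n(Z) = 21530 / 138.01 = 156.0 mol
n/ν → X: 131.0, Z: 78.00; Z is limiting.
n(D) = (3/2) × 156.0 = 234.0 mol
mass = 234.0 × 132.24 = 30940 g

30940 g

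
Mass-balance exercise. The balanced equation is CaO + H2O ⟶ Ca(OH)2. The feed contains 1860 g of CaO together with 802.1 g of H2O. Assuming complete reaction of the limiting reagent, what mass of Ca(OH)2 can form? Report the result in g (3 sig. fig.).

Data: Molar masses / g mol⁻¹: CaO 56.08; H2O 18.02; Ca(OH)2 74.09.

2460 g

n(CaO) = 1860 / 56.08 = 33.17 mol
n(H2O) = 802.1 / 18.02 = 44.51 mol
n/ν for CaO = 33.17/1 = 33.17
n/ν for H2O = 44.51/1 = 44.51
Smallest n/ν is CaO → limiting reagent.
n(Ca(OH)2) = (1/1) × 33.17 = 33.17 mol
mass = 33.17 × 74.09 = 2458 g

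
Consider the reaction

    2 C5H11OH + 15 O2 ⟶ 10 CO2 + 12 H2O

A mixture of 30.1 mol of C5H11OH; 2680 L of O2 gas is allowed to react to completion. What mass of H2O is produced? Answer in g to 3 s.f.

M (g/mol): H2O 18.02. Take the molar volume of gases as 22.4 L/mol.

n(C5H11OH) = 30.10 mol
n(O2) = 2680 / 22.4 = 119.6 mol
n/ν for C5H11OH = 30.10/2 = 15.05
n/ν for O2 = 119.6/15 = 7.973
Smallest n/ν is O2 → limiting reagent.
n(H2O) = (12/15) × 119.6 = 95.68 mol
mass = 95.68 × 18.02 = 1724 g

1720 g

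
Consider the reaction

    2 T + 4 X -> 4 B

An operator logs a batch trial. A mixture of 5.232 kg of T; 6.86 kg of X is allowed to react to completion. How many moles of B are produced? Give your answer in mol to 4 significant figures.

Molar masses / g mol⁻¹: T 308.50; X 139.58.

n(T) = 5.232×1000 / 308.50 = 16.96 mol
n(X) = 6.860×1000 / 139.58 = 49.15 mol
n/ν for T = 16.96/2 = 8.480
n/ν for X = 49.15/4 = 12.29
Smallest n/ν is T → limiting reagent.
n(B) = (4/2) × 16.96 = 33.92 mol

33.92 mol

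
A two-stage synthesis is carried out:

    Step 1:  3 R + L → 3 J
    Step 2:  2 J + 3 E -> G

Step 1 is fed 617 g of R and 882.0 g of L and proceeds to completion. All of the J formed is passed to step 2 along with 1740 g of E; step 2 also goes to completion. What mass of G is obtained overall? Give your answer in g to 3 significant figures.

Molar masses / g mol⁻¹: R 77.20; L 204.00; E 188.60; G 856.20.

Step 1:
n(R) = 617.0 / 77.20 = 7.992 mol
n(L) = 882.0 / 204.00 = 4.324 mol
n/ν for R = 7.992/3 = 2.664
n/ν for L = 4.324/1 = 4.324
Smallest n/ν is R → limiting reagent.
n(J) produced = (3/3) × 7.992 = 7.992 mol
Step 2:
n(J) available = 7.992 mol
n(E) = 1740 / 188.60 = 9.226 mol
n/ν for J = 7.992/2 = 3.996
n/ν for E = 9.226/3 = 3.075
Smallest n/ν is E → limiting reagent.
n(G) = (1/3) × 9.226 = 3.075 mol
mass = 3.075 × 856.20 = 2633 g

2630 g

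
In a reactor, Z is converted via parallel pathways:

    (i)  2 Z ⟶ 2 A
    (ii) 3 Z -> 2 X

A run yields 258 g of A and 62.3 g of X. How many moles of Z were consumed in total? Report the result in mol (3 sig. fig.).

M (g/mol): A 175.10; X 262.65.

n(A) = 258 / 175.10 = 1.473 mol
n(X) = 62.3 / 262.65 = 0.2372 mol
n(Z) via (i) = (2/2)×1.473 = 1.473 mol
n(Z) via (ii) = (3/2)×0.2372 = 0.3558 mol
total n(Z) = 1.473 + 0.3558 = 1.829 mol

1.83 mol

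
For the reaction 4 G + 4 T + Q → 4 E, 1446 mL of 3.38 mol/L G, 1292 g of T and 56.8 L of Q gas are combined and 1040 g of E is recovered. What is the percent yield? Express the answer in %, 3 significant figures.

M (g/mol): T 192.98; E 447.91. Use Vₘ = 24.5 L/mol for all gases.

47.5 %

n(G) = 3.38 × 1446/1000 = 4.887 mol
n(T) = 1292 / 192.98 = 6.695 mol
n(Q) = 56.80 / 24.5 = 2.318 mol
n/ν for G = 4.887/4 = 1.222
n/ν for T = 6.695/4 = 1.674
n/ν for Q = 2.318/1 = 2.318
Smallest n/ν is G → limiting reagent.
theoretical n(E) = (4/4) × 4.887 = 4.887 mol → 2189 g
% yield = 1040 / 2189 × 100 = 47.51 %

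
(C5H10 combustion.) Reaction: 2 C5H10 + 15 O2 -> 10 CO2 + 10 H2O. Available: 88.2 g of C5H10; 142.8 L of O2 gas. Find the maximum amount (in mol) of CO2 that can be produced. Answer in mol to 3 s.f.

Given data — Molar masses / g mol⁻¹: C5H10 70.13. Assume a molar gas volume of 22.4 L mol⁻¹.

n(C5H10) = 88.20 / 70.13 = 1.258 mol
n(O2) = 142.8 / 22.4 = 6.375 mol
n/ν for C5H10 = 1.258/2 = 0.6290
n/ν for O2 = 6.375/15 = 0.4250
Smallest n/ν is O2 → limiting reagent.
n(CO2) = (10/15) × 6.375 = 4.250 mol

4.25 mol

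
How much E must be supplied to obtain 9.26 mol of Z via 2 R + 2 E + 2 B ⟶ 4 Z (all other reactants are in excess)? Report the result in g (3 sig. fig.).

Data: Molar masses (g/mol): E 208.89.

n(Z) = 9.260 mol
n(E) = (2/4) × 9.260 = 4.630 mol
mass = 4.630 × 208.89 = 967.2 g

967 g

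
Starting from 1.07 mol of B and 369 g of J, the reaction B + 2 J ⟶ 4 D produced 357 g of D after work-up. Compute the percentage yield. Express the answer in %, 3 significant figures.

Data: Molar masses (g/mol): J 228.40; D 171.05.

n(B) = 1.070 mol
n(J) = 369.0 / 228.40 = 1.616 mol
n/ν for B = 1.070/1 = 1.070
n/ν for J = 1.616/2 = 0.8080
Smallest n/ν is J → limiting reagent.
theoretical n(D) = (4/2) × 1.616 = 3.232 mol → 552.8 g
% yield = 357 / 552.8 × 100 = 64.58 %

64.6 %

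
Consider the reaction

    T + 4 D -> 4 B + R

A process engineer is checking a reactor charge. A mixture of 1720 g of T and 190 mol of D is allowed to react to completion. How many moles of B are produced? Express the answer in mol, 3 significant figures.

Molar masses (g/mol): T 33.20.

190 mol

n(T) = 1720 / 33.20 = 51.81 mol
n(D) = 190.0 mol
n/ν for T = 51.81/1 = 51.81
n/ν for D = 190.0/4 = 47.50
Smallest n/ν is D → limiting reagent.
n(B) = (4/4) × 190.0 = 190.0 mol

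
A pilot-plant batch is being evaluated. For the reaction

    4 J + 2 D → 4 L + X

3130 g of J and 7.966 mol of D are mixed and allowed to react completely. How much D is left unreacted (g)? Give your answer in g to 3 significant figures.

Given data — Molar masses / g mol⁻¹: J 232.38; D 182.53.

225 g

n(J) = 3130 / 232.38 = 13.47 mol
n(D) = 7.966 mol
n/ν → J: 3.368, D: 3.983; J is limiting.
D consumed = (2/4) × 13.47 = 6.735 mol
D remaining = 7.966 − 6.735 = 1.231 mol
mass = 1.231 × 182.53 = 224.7 g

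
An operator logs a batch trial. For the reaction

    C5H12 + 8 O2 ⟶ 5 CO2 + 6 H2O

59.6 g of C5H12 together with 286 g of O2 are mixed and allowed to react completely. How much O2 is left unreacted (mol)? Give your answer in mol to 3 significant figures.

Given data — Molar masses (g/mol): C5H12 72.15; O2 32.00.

n(C5H12) = 59.60 / 72.15 = 0.8261 mol
n(O2) = 286.0 / 32.00 = 8.938 mol
n/ν for C5H12 = 0.8261/1 = 0.8261
n/ν for O2 = 8.938/8 = 1.117
Smallest n/ν is C5H12 → limiting reagent.
O2 consumed = (8/1) × 0.8261 = 6.609 mol
O2 remaining = 8.938 − 6.609 = 2.329 mol

2.33 mol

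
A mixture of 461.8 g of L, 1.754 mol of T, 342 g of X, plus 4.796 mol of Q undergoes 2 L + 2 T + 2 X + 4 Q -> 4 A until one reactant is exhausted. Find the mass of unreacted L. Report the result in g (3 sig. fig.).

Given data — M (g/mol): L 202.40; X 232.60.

n(L) = 461.8 / 202.40 = 2.282 mol
n(T) = 1.754 mol
n(X) = 342.0 / 232.60 = 1.470 mol
n(Q) = 4.796 mol
n/ν for L = 2.282/2 = 1.141
n/ν for T = 1.754/2 = 0.8770
n/ν for X = 1.470/2 = 0.7350
n/ν for Q = 4.796/4 = 1.199
Smallest n/ν is X → limiting reagent.
L consumed = (2/2) × 1.470 = 1.470 mol
L remaining = 2.282 − 1.470 = 0.8120 mol
mass = 0.8120 × 202.40 = 164.3 g

164 g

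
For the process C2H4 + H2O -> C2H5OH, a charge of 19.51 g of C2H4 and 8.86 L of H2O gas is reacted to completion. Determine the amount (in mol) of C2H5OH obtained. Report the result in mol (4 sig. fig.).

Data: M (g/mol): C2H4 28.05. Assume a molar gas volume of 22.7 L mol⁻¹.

0.3903 mol

n(C2H4) = 19.51 / 28.05 = 0.6955 mol
n(H2O) = 8.860 / 22.7 = 0.3903 mol
n/ν → C2H4: 0.6955, H2O: 0.3903; H2O is limiting.
n(C2H5OH) = (1/1) × 0.3903 = 0.3903 mol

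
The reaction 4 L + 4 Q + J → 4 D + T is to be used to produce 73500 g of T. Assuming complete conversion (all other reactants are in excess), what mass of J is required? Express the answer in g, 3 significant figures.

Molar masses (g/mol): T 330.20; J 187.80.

n(T) = 73500 / 330.20 = 222.6 mol
n(J) = (1/1) × 222.6 = 222.6 mol
mass = 222.6 × 187.80 = 41800 g

41800 g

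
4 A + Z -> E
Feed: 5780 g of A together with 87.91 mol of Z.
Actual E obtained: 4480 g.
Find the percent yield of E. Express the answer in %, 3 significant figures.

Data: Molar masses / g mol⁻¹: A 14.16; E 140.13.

36.4 %

n(A) = 5780 / 14.16 = 408.2 mol
n(Z) = 87.91 mol
n/ν → A: 102.1, Z: 87.91; Z is limiting.
theoretical n(E) = (1/1) × 87.91 = 87.91 mol → 12320 g
% yield = 4480 / 12320 × 100 = 36.36 %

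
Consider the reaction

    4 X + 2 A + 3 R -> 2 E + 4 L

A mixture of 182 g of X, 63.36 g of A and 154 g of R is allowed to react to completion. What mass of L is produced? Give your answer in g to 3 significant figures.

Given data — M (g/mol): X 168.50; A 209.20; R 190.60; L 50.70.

n(X) = 182.0 / 168.50 = 1.080 mol
n(A) = 63.36 / 209.20 = 0.3029 mol
n(R) = 154.0 / 190.60 = 0.8080 mol
n/ν for X = 1.080/4 = 0.2700
n/ν for A = 0.3029/2 = 0.1515
n/ν for R = 0.8080/3 = 0.2693
Smallest n/ν is A → limiting reagent.
n(L) = (4/2) × 0.3029 = 0.6058 mol
mass = 0.6058 × 50.70 = 30.71 g

30.7 g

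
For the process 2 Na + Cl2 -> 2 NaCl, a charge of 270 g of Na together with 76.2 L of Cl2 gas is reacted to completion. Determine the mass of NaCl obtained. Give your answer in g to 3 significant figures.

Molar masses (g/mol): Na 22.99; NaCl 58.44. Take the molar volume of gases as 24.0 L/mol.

n(Na) = 270.0 / 22.99 = 11.74 mol
n(Cl2) = 76.20 / 24.0 = 3.175 mol
n/ν → Na: 5.870, Cl2: 3.175; Cl2 is limiting.
n(NaCl) = (2/1) × 3.175 = 6.350 mol
mass = 6.350 × 58.44 = 371.1 g

371 g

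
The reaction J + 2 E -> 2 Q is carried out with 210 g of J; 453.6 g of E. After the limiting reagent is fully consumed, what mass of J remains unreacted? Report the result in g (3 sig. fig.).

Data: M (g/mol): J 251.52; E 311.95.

27.1 g

n(J) = 210.0 / 251.52 = 0.8349 mol
n(E) = 453.6 / 311.95 = 1.454 mol
n/ν → J: 0.8349, E: 0.7270; E is limiting.
J consumed = (1/2) × 1.454 = 0.7270 mol
J remaining = 0.8349 − 0.7270 = 0.1079 mol
mass = 0.1079 × 251.52 = 27.14 g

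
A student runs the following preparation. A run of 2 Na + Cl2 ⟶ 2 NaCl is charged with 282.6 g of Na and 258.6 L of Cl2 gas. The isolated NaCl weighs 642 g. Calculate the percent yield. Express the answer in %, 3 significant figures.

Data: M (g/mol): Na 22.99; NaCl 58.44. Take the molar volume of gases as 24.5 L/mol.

n(Na) = 282.6 / 22.99 = 12.29 mol
n(Cl2) = 258.6 / 24.5 = 10.56 mol
n/ν for Na = 12.29/2 = 6.145
n/ν for Cl2 = 10.56/1 = 10.56
Smallest n/ν is Na → limiting reagent.
theoretical n(NaCl) = (2/2) × 12.29 = 12.29 mol → 718.2 g
% yield = 642 / 718.2 × 100 = 89.39 %

89.4 %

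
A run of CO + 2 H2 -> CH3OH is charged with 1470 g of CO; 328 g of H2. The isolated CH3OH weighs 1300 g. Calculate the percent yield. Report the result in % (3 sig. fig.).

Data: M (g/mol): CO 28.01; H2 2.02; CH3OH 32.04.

77.3 %

n(CO) = 1470 / 28.01 = 52.48 mol
n(H2) = 328.0 / 2.02 = 162.4 mol
n/ν for CO = 52.48/1 = 52.48
n/ν for H2 = 162.4/2 = 81.20
Smallest n/ν is CO → limiting reagent.
theoretical n(CH3OH) = (1/1) × 52.48 = 52.48 mol → 1681 g
% yield = 1300 / 1681 × 100 = 77.33 %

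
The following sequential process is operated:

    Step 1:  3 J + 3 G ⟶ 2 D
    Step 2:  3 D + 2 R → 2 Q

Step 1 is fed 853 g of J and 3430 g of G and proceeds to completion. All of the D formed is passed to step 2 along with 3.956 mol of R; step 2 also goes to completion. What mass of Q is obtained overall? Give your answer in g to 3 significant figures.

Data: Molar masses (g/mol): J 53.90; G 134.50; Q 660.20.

Step 1:
n(J) = 853.0 / 53.90 = 15.83 mol
n(G) = 3430 / 134.50 = 25.50 mol
n/ν for J = 15.83/3 = 5.277
n/ν for G = 25.50/3 = 8.500
Smallest n/ν is J → limiting reagent.
n(D) produced = (2/3) × 15.83 = 10.55 mol
Step 2:
n(D) available = 10.55 mol
n(R) = 3.956 mol
n/ν for D = 10.55/3 = 3.517
n/ν for R = 3.956/2 = 1.978
Smallest n/ν is R → limiting reagent.
n(Q) = (2/2) × 3.956 = 3.956 mol
mass = 3.956 × 660.20 = 2612 g

2610 g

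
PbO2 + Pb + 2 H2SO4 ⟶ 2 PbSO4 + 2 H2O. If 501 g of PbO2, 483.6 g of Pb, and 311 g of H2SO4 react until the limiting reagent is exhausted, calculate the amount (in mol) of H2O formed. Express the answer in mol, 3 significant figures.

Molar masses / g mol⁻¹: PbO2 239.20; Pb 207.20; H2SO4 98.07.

n(PbO2) = 501.0 / 239.20 = 2.094 mol
n(Pb) = 483.6 / 207.20 = 2.334 mol
n(H2SO4) = 311.0 / 98.07 = 3.171 mol
n/ν → PbO2: 2.094, Pb: 2.334, H2SO4: 1.586; H2SO4 is limiting.
n(H2O) = (2/2) × 3.171 = 3.171 mol

3.17 mol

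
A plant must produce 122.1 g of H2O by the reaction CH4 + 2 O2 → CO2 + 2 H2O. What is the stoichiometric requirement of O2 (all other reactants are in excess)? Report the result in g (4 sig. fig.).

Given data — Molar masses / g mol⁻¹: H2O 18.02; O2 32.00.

216.8 g

n(H2O) = 122.1 / 18.02 = 6.776 mol
n(O2) = (2/2) × 6.776 = 6.776 mol
mass = 6.776 × 32.00 = 216.8 g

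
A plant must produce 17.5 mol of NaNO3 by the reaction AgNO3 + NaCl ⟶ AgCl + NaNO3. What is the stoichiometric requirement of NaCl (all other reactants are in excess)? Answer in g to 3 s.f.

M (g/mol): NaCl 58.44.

1020 g

n(NaNO3) = 17.50 mol
n(NaCl) = (1/1) × 17.50 = 17.50 mol
mass = 17.50 × 58.44 = 1023 g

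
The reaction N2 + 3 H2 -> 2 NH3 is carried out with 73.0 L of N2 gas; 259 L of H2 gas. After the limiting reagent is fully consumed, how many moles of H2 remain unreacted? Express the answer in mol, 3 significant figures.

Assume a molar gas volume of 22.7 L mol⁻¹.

n(N2) = 73.00 / 22.7 = 3.216 mol
n(H2) = 259.0 / 22.7 = 11.41 mol
n/ν → N2: 3.216, H2: 3.803; N2 is limiting.
H2 consumed = (3/1) × 3.216 = 9.648 mol
H2 remaining = 11.41 − 9.648 = 1.762 mol

1.76 mol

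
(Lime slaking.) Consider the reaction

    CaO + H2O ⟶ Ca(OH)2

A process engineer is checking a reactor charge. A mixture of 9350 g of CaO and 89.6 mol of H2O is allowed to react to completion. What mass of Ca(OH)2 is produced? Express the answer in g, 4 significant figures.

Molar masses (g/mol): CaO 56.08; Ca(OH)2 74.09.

n(CaO) = 9350 / 56.08 = 166.7 mol
n(H2O) = 89.60 mol
n/ν for CaO = 166.7/1 = 166.7
n/ν for H2O = 89.60/1 = 89.60
Smallest n/ν is H2O → limiting reagent.
n(Ca(OH)2) = (1/1) × 89.60 = 89.60 mol
mass = 89.60 × 74.09 = 6638 g

6638 g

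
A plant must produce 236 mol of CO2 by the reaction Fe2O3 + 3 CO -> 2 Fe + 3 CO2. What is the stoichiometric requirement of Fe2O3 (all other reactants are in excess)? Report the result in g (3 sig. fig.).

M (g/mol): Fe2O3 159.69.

n(CO2) = 236.0 mol
n(Fe2O3) = (1/3) × 236.0 = 78.67 mol
mass = 78.67 × 159.69 = 12560 g

12600 g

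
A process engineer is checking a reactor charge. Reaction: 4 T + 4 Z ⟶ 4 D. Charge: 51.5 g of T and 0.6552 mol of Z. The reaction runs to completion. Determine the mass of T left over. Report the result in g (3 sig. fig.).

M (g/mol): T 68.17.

n(T) = 51.50 / 68.17 = 0.7555 mol
n(Z) = 0.6552 mol
n/ν for T = 0.7555/4 = 0.1889
n/ν for Z = 0.6552/4 = 0.1638
Smallest n/ν is Z → limiting reagent.
T consumed = (4/4) × 0.6552 = 0.6552 mol
T remaining = 0.7555 − 0.6552 = 0.1003 mol
mass = 0.1003 × 68.17 = 6.837 g

6.84 g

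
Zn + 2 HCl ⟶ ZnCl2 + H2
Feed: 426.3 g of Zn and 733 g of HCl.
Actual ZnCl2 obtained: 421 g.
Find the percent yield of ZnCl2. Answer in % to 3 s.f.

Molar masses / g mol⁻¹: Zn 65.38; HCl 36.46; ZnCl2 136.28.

47.4 %

n(Zn) = 426.3 / 65.38 = 6.520 mol
n(HCl) = 733.0 / 36.46 = 20.10 mol
n/ν for Zn = 6.520/1 = 6.520
n/ν for HCl = 20.10/2 = 10.05
Smallest n/ν is Zn → limiting reagent.
theoretical n(ZnCl2) = (1/1) × 6.520 = 6.520 mol → 888.5 g
% yield = 421 / 888.5 × 100 = 47.38 %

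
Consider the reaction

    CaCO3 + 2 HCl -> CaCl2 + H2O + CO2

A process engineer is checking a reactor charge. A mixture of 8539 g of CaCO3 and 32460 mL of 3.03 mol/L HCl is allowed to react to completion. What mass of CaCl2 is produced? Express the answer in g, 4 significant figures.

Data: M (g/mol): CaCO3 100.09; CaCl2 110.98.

n(CaCO3) = 8539 / 100.09 = 85.31 mol
n(HCl) = 3.03 × 32460/1000 = 98.35 mol
n/ν for CaCO3 = 85.31/1 = 85.31
n/ν for HCl = 98.35/2 = 49.18
Smallest n/ν is HCl → limiting reagent.
n(CaCl2) = (1/2) × 98.35 = 49.18 mol
mass = 49.18 × 110.98 = 5458 g

5458 g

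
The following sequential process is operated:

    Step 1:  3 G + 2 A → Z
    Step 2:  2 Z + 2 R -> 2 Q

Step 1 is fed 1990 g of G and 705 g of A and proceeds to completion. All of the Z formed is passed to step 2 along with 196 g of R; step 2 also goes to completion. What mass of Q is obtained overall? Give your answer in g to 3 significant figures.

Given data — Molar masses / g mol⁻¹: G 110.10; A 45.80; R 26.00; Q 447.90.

2700 g

Step 1:
n(G) = 1990 / 110.10 = 18.07 mol
n(A) = 705.0 / 45.80 = 15.39 mol
n/ν for G = 18.07/3 = 6.023
n/ν for A = 15.39/2 = 7.695
Smallest n/ν is G → limiting reagent.
n(Z) produced = (1/3) × 18.07 = 6.023 mol
Step 2:
n(Z) available = 6.023 mol
n(R) = 196.0 / 26.00 = 7.538 mol
n/ν for Z = 6.023/2 = 3.012
n/ν for R = 7.538/2 = 3.769
Smallest n/ν is Z → limiting reagent.
n(Q) = (2/2) × 6.023 = 6.023 mol
mass = 6.023 × 447.90 = 2698 g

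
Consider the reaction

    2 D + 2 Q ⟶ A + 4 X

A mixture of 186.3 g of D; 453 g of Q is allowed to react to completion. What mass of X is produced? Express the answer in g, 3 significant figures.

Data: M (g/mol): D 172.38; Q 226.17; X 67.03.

n(D) = 186.3 / 172.38 = 1.081 mol
n(Q) = 453.0 / 226.17 = 2.003 mol
n/ν for D = 1.081/2 = 0.5405
n/ν for Q = 2.003/2 = 1.002
Smallest n/ν is D → limiting reagent.
n(X) = (4/2) × 1.081 = 2.162 mol
mass = 2.162 × 67.03 = 144.9 g

145 g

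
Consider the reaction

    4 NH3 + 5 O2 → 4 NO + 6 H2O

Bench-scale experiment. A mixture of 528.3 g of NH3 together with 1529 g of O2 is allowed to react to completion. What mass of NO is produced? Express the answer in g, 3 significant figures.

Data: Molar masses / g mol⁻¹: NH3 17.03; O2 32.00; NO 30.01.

n(NH3) = 528.3 / 17.03 = 31.02 mol
n(O2) = 1529 / 32.00 = 47.78 mol
n/ν for NH3 = 31.02/4 = 7.755
n/ν for O2 = 47.78/5 = 9.556
Smallest n/ν is NH3 → limiting reagent.
n(NO) = (4/4) × 31.02 = 31.02 mol
mass = 31.02 × 30.01 = 930.9 g

931 g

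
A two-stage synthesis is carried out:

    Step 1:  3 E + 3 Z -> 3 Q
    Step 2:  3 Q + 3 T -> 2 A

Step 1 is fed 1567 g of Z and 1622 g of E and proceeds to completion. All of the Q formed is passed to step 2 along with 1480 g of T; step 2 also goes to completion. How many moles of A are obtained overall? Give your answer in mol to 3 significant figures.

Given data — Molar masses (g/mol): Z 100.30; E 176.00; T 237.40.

4.16 mol

Step 1:
n(Z) = 1567 / 100.30 = 15.62 mol
n(E) = 1622 / 176.00 = 9.216 mol
n/ν for Z = 15.62/3 = 5.207
n/ν for E = 9.216/3 = 3.072
Smallest n/ν is E → limiting reagent.
n(Q) produced = (3/3) × 9.216 = 9.216 mol
Step 2:
n(Q) available = 9.216 mol
n(T) = 1480 / 237.40 = 6.234 mol
n/ν for Q = 9.216/3 = 3.072
n/ν for T = 6.234/3 = 2.078
Smallest n/ν is T → limiting reagent.
n(A) = (2/3) × 6.234 = 4.156 mol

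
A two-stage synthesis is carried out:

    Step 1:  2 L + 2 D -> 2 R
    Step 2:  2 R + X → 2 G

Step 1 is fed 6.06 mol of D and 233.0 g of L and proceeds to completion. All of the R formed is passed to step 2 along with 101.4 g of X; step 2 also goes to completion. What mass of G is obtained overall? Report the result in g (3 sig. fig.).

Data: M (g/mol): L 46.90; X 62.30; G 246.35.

802 g

Step 1:
n(D) = 6.060 mol
n(L) = 233.0 / 46.90 = 4.968 mol
n/ν → D: 3.030, L: 2.484; L is limiting.
n(R) produced = (2/2) × 4.968 = 4.968 mol
Step 2:
n(R) available = 4.968 mol
n(X) = 101.4 / 62.30 = 1.628 mol
n/ν → R: 2.484, X: 1.628; X is limiting.
n(G) = (2/1) × 1.628 = 3.256 mol
mass = 3.256 × 246.35 = 802.1 g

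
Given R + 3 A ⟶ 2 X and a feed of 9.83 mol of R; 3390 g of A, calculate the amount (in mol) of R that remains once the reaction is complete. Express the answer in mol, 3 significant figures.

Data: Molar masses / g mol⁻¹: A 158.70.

2.71 mol

n(R) = 9.830 mol
n(A) = 3390 / 158.70 = 21.36 mol
n/ν → R: 9.830, A: 7.120; A is limiting.
R consumed = (1/3) × 21.36 = 7.120 mol
R remaining = 9.830 − 7.120 = 2.710 mol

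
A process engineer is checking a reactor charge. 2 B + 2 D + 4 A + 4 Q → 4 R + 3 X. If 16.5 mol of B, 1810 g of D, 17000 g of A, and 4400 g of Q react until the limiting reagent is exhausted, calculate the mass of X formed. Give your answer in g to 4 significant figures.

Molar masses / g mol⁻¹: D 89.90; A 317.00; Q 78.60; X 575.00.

n(B) = 16.50 mol
n(D) = 1810 / 89.90 = 20.13 mol
n(A) = 17000 / 317.00 = 53.63 mol
n(Q) = 4400 / 78.60 = 55.98 mol
n/ν for B = 16.50/2 = 8.250
n/ν for D = 20.13/2 = 10.07
n/ν for A = 53.63/4 = 13.41
n/ν for Q = 55.98/4 = 14.00
Smallest n/ν is B → limiting reagent.
n(X) = (3/2) × 16.50 = 24.75 mol
mass = 24.75 × 575.00 = 14230 g

14230 g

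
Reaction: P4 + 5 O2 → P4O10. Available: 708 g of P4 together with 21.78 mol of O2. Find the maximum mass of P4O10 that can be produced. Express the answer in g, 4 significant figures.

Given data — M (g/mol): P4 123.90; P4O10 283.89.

n(P4) = 708.0 / 123.90 = 5.714 mol
n(O2) = 21.78 mol
n/ν for P4 = 5.714/1 = 5.714
n/ν for O2 = 21.78/5 = 4.356
Smallest n/ν is O2 → limiting reagent.
n(P4O10) = (1/5) × 21.78 = 4.356 mol
mass = 4.356 × 283.89 = 1237 g

1237 g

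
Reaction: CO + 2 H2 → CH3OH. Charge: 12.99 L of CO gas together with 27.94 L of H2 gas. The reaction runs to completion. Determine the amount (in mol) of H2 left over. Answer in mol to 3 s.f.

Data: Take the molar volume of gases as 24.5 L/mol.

n(CO) = 12.99 / 24.5 = 0.5302 mol
n(H2) = 27.94 / 24.5 = 1.140 mol
n/ν for CO = 0.5302/1 = 0.5302
n/ν for H2 = 1.140/2 = 0.5700
Smallest n/ν is CO → limiting reagent.
H2 consumed = (2/1) × 0.5302 = 1.060 mol
H2 remaining = 1.140 − 1.060 = 0.08000 mol

0.0800 mol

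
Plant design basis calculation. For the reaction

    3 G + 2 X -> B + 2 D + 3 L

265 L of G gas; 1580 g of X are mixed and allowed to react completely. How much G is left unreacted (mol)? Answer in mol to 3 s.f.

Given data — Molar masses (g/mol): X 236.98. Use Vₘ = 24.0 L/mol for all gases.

1.04 mol

n(G) = 265.0 / 24.0 = 11.04 mol
n(X) = 1580 / 236.98 = 6.667 mol
n/ν for G = 11.04/3 = 3.680
n/ν for X = 6.667/2 = 3.334
Smallest n/ν is X → limiting reagent.
G consumed = (3/2) × 6.667 = 10.00 mol
G remaining = 11.04 − 10.00 = 1.040 mol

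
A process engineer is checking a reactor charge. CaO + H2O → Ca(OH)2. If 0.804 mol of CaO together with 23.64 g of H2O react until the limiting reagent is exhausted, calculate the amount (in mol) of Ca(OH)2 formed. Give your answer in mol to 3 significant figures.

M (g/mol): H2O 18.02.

0.804 mol

n(CaO) = 0.8040 mol
n(H2O) = 23.64 / 18.02 = 1.312 mol
n/ν → CaO: 0.8040, H2O: 1.312; CaO is limiting.
n(Ca(OH)2) = (1/1) × 0.8040 = 0.8040 mol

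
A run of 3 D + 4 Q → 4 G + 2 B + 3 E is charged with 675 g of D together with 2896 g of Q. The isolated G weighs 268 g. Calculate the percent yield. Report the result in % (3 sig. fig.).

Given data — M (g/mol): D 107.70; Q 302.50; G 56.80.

n(D) = 675.0 / 107.70 = 6.267 mol
n(Q) = 2896 / 302.50 = 9.574 mol
n/ν for D = 6.267/3 = 2.089
n/ν for Q = 9.574/4 = 2.394
Smallest n/ν is D → limiting reagent.
theoretical n(G) = (4/3) × 6.267 = 8.356 mol → 474.6 g
% yield = 268 / 474.6 × 100 = 56.47 %

56.5 %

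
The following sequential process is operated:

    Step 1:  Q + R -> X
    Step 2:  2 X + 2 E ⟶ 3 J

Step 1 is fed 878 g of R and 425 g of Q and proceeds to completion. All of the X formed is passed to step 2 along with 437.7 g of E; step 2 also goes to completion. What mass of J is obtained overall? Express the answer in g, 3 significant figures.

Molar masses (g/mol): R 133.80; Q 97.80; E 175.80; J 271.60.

Step 1:
n(R) = 878.0 / 133.80 = 6.562 mol
n(Q) = 425.0 / 97.80 = 4.346 mol
n/ν → R: 6.562, Q: 4.346; Q is limiting.
n(X) produced = (1/1) × 4.346 = 4.346 mol
Step 2:
n(X) available = 4.346 mol
n(E) = 437.7 / 175.80 = 2.490 mol
n/ν → X: 2.173, E: 1.245; E is limiting.
n(J) = (3/2) × 2.490 = 3.735 mol
mass = 3.735 × 271.60 = 1014 g

1010 g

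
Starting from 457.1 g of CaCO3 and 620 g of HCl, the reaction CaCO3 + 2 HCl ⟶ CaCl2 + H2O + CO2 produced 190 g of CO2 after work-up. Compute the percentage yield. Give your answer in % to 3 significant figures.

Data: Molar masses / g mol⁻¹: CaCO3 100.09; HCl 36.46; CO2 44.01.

n(CaCO3) = 457.1 / 100.09 = 4.567 mol
n(HCl) = 620.0 / 36.46 = 17.00 mol
n/ν → CaCO3: 4.567, HCl: 8.500; CaCO3 is limiting.
theoretical n(CO2) = (1/1) × 4.567 = 4.567 mol → 201.0 g
% yield = 190 / 201.0 × 100 = 94.53 %

94.5 %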